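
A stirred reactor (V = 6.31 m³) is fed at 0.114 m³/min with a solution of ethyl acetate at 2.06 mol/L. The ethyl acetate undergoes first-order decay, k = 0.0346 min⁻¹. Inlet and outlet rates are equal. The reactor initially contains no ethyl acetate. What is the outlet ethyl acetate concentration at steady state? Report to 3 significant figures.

0.707 mol/L

Species balance: V dC/dt = Q C_in − Q C − k V C.
At steady state: 0 = Q C_in − (Q + kV) C_ss, so C_ss = Q C_in/(Q + kV).
C_ss = 0.114·2.06/(0.114 + 0.0346·6.31) = 0.23484/0.33233 = 0.70666 mol/L.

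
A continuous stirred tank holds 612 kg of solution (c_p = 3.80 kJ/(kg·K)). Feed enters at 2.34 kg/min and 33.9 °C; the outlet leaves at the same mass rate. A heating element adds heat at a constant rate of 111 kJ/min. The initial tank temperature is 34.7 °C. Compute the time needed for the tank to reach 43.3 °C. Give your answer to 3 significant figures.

348 min

First-law balance (no shaft work): M c_p dT/dt = ṁ c_p (T_in − T) + 111.
τ = M/ṁ = 261.54 min; T_ss = T_in + Q̇/(ṁ c_p) = 46.383 °C.
T(t) = T_ss + (T₀ − T_ss) e^(−t/τ). Set T = 43.3:
e^(−t/τ) = (43.3 − 46.383)/(34.7 − 46.383) = 0.26390
t = −261.54 · ln(0.26390) = 348.42 min.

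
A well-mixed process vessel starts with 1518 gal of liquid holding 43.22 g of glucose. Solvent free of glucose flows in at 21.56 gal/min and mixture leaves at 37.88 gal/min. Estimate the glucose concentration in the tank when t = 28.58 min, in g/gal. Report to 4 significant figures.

0.01753 g/gal

Total volume: dV/dt = Q_in − Q_out = -16.3200 gal/min, so V(t) = 1518 − 16.3200 t and V(28.58) = 1051.57 gal.
Species balance (pure solvent in): dm/dt = −Q_out · m/V(t).
dm/m = −Q_out dt/(V₀ − 16.3200 t); integrating gives ln(m/m₀) = −(Q_out/(Q_in−Q_out)) ln(V/V₀).
m = m₀ (V₀/V)^(Q_out/(Q_in−Q_out)) = 43.22 × (1518/1051.57)^(-2.32108) = 18.4345 g.
C = m/V = 18.4345/1051.57 = 0.0175304 g/gal.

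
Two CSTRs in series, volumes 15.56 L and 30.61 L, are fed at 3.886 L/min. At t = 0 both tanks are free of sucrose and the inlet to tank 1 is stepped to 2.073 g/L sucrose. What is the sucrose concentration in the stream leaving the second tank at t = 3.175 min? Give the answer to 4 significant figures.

Species balance on tank i: dCᵢ/dt = (Cᵢ₋₁ − Cᵢ)/τᵢ with τᵢ = Vᵢ/Q.
τ₁ = 15.56/3.886 = 4.00412 min; τ₂ = 30.61/3.886 = 7.87699 min.
Solving the cascade with C₁(0)=C₂(0)=0 gives C₂(t) = C_in[1 − (τ₁ e^(−t/τ₁) − τ₂ e^(−t/τ₂))/(τ₁ − τ₂)].
At t = 3.175: e^(−t/τ₁) = 0.452515, e^(−t/τ₂) = 0.668264.
C₂ = 2.073·[1 − (4.00412·0.452515 − 7.87699·0.668264)/(-3.87288)] = 2.073·0.108677 = 0.225287 g/L.

0.2253 g/L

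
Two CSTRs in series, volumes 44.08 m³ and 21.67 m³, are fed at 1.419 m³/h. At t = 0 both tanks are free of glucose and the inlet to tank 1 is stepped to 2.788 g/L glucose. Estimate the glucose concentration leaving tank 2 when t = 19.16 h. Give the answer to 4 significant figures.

Time constants: τᵢ = Vᵢ/Q for each well-mixed tank.
τ₁ = 44.08/1.419 = 31.0641 h; τ₂ = 21.67/1.419 = 15.2713 h.
Solving the cascade with C₁(0)=C₂(0)=0 gives C₂(t) = C_in[1 − (τ₁ e^(−t/τ₁) − τ₂ e^(−t/τ₂))/(τ₁ − τ₂)].
At t = 19.16: e^(−t/τ₁) = 0.539675, e^(−t/τ₂) = 0.285179.
C₂ = 2.788·[1 − (31.0641·0.539675 − 15.2713·0.285179)/(15.7928)] = 2.788·0.214233 = 0.597281 g/L.

0.5973 g/L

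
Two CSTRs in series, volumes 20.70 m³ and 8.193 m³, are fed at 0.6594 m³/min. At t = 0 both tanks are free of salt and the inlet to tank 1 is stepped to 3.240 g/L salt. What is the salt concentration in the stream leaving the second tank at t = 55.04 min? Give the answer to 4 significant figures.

2.337 g/L

Each tank obeys Vᵢ dCᵢ/dt = Q(Cᵢ₋₁ − Cᵢ), so τᵢ = Vᵢ/Q.
τ₁ = 20.70/0.6594 = 31.3922 min; τ₂ = 8.193/0.6594 = 12.4249 min.
Tank 1: C₁ = C_in(1 − e^(−t/τ₁)). Tank 2 (τ₁ ≠ τ₂): C₂ = C_in[1 − (τ₁ e^(−t/τ₁) − τ₂ e^(−t/τ₂))/(τ₁ − τ₂)].
At t = 55.04: e^(−t/τ₁) = 0.173201, e^(−t/τ₂) = 0.0119168.
C₂ = 3.240·[1 − (31.3922·0.173201 − 12.4249·0.0119168)/(18.9672)] = 3.240·0.721146 = 2.33651 g/L.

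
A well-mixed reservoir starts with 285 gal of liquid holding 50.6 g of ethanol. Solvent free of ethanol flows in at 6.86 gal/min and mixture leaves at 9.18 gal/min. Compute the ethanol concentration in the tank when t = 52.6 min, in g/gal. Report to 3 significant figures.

Total volume: dV/dt = Q_in − Q_out = -2.3200 gal/min, so V(t) = 285 − 2.3200 t and V(52.6) = 162.97 gal.
No ethanol enters, so dm/dt = −Q_out · (m/V).
dm/m = −Q_out dt/(V₀ − 2.3200 t); integrating gives ln(m/m₀) = −(Q_out/(Q_in−Q_out)) ln(V/V₀).
m = m₀ (V₀/V)^(Q_out/(Q_in−Q_out)) = 50.6 × (285/162.97)^(-3.9569) = 5.5417 g.
C = m/V = 5.5417/162.97 = 0.034005 g/gal.

0.0340 g/gal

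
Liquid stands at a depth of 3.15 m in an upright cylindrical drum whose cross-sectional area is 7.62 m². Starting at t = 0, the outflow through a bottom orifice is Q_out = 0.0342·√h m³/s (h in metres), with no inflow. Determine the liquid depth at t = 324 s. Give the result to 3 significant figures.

Unsteady balance on liquid volume: A dh/dt = −0.0342 √h.
This is separable: 2 d(√h)/dt = −0.0342/A, so √h = √h₀ − (0.0342/(2A)) t.
√h = √3.15 − 0.0342·324/(2·7.62) = 1.7748 − 0.72709 = 1.0477.
h = 1.0477² = 1.0978 m.

1.10 m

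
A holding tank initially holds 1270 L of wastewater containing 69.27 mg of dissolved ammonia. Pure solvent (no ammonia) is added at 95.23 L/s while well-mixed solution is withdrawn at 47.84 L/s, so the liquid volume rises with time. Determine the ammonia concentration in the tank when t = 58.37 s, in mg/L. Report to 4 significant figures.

0.005341 mg/L

Let m(t) be the amount of ammonia. Volume: V(t) = V₀ + (Q_in − Q_out) t = 1270 + 47.3900 t; V(58.37) = 4036.15 L.
No ammonia enters, so dm/dt = −Q_out · (m/V).
dm/m = −Q_out dt/(V₀ + 47.3900 t); integrating gives ln(m/m₀) = −(Q_out/(Q_in−Q_out)) ln(V/V₀).
m = m₀ (V₀/V)^(Q_out/(Q_in−Q_out)) = 69.27 × (1270/4036.15)^(1.00950) = 21.5582 mg.
C = m/V = 21.5582/4036.15 = 0.00534128 mg/L.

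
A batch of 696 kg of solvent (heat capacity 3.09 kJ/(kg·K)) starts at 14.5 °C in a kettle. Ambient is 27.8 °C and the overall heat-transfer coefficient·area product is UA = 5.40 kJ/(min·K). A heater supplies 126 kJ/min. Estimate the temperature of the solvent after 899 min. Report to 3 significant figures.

Lumped-capacitance energy balance: M c_p dT/dt = UA(T_amb − T) + Q̇.
dT/dt = (T_ss − T)/τ with T_ss = T_amb + Q̇/UA = 27.8 + 126/5.40 = 51.133 °C, τ = M c_p/UA = 696·3.09/5.40 = 398.27 min.
T approaches T_ss exponentially: T(t) = T_ss + (T₀ − T_ss) e^(−t/τ).
T(899) = 51.133 + (-36.633)·0.10463 = 47.300 °C.

47.3 °C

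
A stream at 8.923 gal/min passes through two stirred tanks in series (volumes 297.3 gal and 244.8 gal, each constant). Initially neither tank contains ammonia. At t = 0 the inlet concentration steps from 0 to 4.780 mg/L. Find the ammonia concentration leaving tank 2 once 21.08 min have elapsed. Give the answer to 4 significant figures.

Time constants: τᵢ = Vᵢ/Q for each well-mixed tank.
τ₁ = 297.3/8.923 = 33.3184 min; τ₂ = 244.8/8.923 = 27.4347 min.
Solving the cascade with C₁(0)=C₂(0)=0 gives C₂(t) = C_in[1 − (τ₁ e^(−t/τ₁) − τ₂ e^(−t/τ₂))/(τ₁ − τ₂)].
At t = 21.08: e^(−t/τ₁) = 0.531164, e^(−t/τ₂) = 0.463769.
C₂ = 4.780·[1 − (33.3184·0.531164 − 27.4347·0.463769)/(5.88367)] = 4.780·0.154579 = 0.738886 mg/L.

0.7389 mg/L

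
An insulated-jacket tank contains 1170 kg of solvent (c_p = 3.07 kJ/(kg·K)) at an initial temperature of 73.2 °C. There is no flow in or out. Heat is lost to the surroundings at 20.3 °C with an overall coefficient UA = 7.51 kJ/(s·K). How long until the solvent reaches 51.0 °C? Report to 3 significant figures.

M c_p dT/dt = −UA(T − T_amb).
τ = M c_p/UA = 478.28 s; T_ss = T_amb = 20.300 °C.
T(t) = T_ss + (T₀ − T_ss)e^(−t/τ); set T = 51.0:
t = −τ ln[(T − T_ss)/(T₀ − T_ss)] = −478.28 · ln(0.58034) = 260.25 s.

260 s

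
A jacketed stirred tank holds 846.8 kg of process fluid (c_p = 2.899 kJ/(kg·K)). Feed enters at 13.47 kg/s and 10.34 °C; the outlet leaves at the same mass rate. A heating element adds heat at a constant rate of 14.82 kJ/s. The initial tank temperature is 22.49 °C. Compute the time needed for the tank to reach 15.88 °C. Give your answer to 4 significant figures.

M c_p dT/dt = ṁ c_p (T_in − T) + Q̇.
τ = M/ṁ = 62.8656 s; T_ss = T_in + Q̇/(ṁ c_p) = 10.7195 °C.
T(t) = T_ss + (T₀ − T_ss) e^(−t/τ). Set T = 15.88:
e^(−t/τ) = (15.88 − 10.7195)/(22.49 − 10.7195) = 0.438426
t = −62.8656 · ln(0.438426) = 51.8368 s.

51.84 s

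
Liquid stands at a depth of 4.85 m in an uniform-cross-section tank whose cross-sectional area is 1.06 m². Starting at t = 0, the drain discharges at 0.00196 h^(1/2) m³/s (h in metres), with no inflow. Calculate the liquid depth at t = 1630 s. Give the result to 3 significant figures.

0.483 m

A dh/dt = −Q_out = −0.00196 √h.
This is separable: 2 d(√h)/dt = −0.00196/A, so √h = √h₀ − (0.00196/(2A)) t.
√h = √4.85 − 0.00196·1630/(2·1.06) = 2.2023 − 1.5070 = 0.69529.
h = 0.69529² = 0.48343 m.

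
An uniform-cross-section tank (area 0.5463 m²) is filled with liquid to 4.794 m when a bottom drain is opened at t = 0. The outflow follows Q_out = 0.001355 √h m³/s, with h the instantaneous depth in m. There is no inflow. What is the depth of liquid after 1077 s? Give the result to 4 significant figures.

0.7291 m

Unsteady balance on liquid volume: A dh/dt = −0.001355 √h.
Separate and integrate: 2(√h − √h₀) = −(0.001355/A) t.
√h = √4.794 − 0.001355·1077/(2·0.5463) = 2.18952 − 1.33565 = 0.853867.
h = 0.853867² = 0.729089 m.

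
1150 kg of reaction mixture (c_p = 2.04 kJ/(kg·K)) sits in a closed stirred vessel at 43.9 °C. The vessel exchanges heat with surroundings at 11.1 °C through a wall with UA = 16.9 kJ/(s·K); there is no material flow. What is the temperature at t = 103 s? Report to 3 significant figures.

Energy balance: M c_p dT/dt = −UA(T − T_amb).
dT/dt = (T_ss − T)/τ with T_ss = T_amb = 11.100 °C, τ = M c_p/UA = 1150·2.04/16.9 = 138.82 s.
Integrating: T(t) = T_ss + (T₀ − T_ss) e^(−t/τ).
T(103) = 11.100 + (32.800)·0.47617 = 26.718 °C.

26.7 °C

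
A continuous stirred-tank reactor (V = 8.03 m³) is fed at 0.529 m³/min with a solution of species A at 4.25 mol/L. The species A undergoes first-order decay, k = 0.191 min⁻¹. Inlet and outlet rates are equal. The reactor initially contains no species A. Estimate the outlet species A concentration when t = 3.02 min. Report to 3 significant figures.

0.588 mol/L

V dC/dt = Q(C_in − C) − k V C.
This is linear with rate a = Q/V + k = 0.25688 min⁻¹.
C_ss = Q C_in/(Q + kV) = 1.0899 mol/L; C(t) = C_ss + (C₀ − C_ss) e^(−a t).
C(3.02) = 1.0899 + (-1.0899)·e^(−0.25688·3.02) = 1.0899 + (-1.0899)·0.46035 = 0.58819 mol/L.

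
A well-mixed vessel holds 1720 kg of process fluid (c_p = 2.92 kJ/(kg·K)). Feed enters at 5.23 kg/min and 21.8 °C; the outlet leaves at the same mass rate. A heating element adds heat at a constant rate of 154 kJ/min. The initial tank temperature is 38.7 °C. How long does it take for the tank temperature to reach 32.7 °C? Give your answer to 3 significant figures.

M c_p dT/dt = ṁ c_p (T_in − T) + Q̇.
τ = M/ṁ = 328.87 min; T_ss = T_in + Q̇/(ṁ c_p) = 31.884 °C.
T(t) = T_ss + (T₀ − T_ss) e^(−t/τ). Set T = 32.7:
e^(−t/τ) = (32.7 − 31.884)/(38.7 − 31.884) = 0.11971
t = −328.87 · ln(0.11971) = 698.10 min.

698 min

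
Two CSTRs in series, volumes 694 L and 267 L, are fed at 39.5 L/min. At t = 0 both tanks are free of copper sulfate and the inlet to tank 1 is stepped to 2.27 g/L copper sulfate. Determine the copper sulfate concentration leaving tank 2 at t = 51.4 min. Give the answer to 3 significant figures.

2.07 g/L

Each tank obeys Vᵢ dCᵢ/dt = Q(Cᵢ₋₁ − Cᵢ), so τᵢ = Vᵢ/Q.
τ₁ = 694/39.5 = 17.570 min; τ₂ = 267/39.5 = 6.7595 min.
Tank 1: C₁ = C_in(1 − e^(−t/τ₁)). Tank 2 (τ₁ ≠ τ₂): C₂ = C_in[1 − (τ₁ e^(−t/τ₁) − τ₂ e^(−t/τ₂))/(τ₁ − τ₂)].
At t = 51.4: e^(−t/τ₁) = 0.053638, e^(−t/τ₂) = 0.00049839.
C₂ = 2.27·[1 − (17.570·0.053638 − 6.7595·0.00049839)/(10.810)] = 2.27·0.91313 = 2.0728 g/L.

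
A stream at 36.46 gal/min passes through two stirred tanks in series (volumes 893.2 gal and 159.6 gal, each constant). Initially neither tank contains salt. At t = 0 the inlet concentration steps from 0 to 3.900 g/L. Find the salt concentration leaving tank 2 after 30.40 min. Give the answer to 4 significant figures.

2.528 g/L

Species balance on tank i: dCᵢ/dt = (Cᵢ₋₁ − Cᵢ)/τᵢ with τᵢ = Vᵢ/Q.
τ₁ = 893.2/36.46 = 24.4981 min; τ₂ = 159.6/36.46 = 4.37740 min.
Tank 1: C₁ = C_in(1 − e^(−t/τ₁)). Tank 2 (τ₁ ≠ τ₂): C₂ = C_in[1 − (τ₁ e^(−t/τ₁) − τ₂ e^(−t/τ₂))/(τ₁ − τ₂)].
At t = 30.40: e^(−t/τ₁) = 0.289120, e^(−t/τ₂) = 0.000963670.
C₂ = 3.900·[1 − (24.4981·0.289120 − 4.37740·0.000963670)/(20.1207)] = 3.900·0.648190 = 2.52794 g/L.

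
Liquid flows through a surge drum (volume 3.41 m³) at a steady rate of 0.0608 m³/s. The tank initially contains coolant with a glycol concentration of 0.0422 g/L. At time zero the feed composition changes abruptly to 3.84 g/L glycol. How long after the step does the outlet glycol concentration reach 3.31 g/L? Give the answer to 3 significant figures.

Species balance: V dC/dt = Q(C_in − C) ⇒ τ = V/Q = 56.086 s.
C(t) = C_in + (C₀ − C_in) e^(−t/τ). Set C = 3.31 and solve for t:
e^(−t/τ) = (C − C_in)/(C₀ − C_in) = (3.31 − 3.84)/(0.0422 − 3.84) = 0.13955
t = −τ ln(…) = 56.086 × 1.9693 = 110.45 s.

110 s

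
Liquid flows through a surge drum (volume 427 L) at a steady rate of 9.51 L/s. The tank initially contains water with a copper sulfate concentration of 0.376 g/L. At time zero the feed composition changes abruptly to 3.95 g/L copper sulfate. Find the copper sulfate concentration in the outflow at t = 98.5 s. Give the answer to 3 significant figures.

3.55 g/L

Species balance on the tank: V dC/dt = Q(C_in − C).
Time constant τ = V/Q = 427/9.51 = 44.900 s.
Integrating: C(t) = C_in + (C₀ − C_in) e^(−t/τ).
C(98.5) = 3.95 + (0.376 − 3.95)·e^(−98.5/44.900) = 3.95 + (-3.5740)·0.11150 = 3.5515 g/L.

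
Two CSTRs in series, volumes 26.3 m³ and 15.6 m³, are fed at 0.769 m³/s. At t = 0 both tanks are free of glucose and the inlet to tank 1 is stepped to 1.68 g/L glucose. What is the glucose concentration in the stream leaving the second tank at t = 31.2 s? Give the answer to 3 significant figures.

0.548 g/L

Time constants: τᵢ = Vᵢ/Q for each well-mixed tank.
τ₁ = 26.3/0.769 = 34.200 s; τ₂ = 15.6/0.769 = 20.286 s.
Solving the cascade with C₁(0)=C₂(0)=0 gives C₂(t) = C_in[1 − (τ₁ e^(−t/τ₁) − τ₂ e^(−t/τ₂))/(τ₁ − τ₂)].
At t = 31.2: e^(−t/τ₁) = 0.40161, e^(−t/τ₂) = 0.21481.
C₂ = 1.68·[1 − (34.200·0.40161 − 20.286·0.21481)/(13.914)] = 1.68·0.32605 = 0.54776 g/L.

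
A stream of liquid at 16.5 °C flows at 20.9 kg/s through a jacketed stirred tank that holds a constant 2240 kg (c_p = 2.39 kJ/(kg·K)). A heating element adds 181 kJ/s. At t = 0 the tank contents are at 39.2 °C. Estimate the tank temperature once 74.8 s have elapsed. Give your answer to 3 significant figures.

29.6 °C

M c_p dT/dt = ṁ c_p (T_in − T) + Q̇.
τ = M/ṁ = 107.18 s; T_ss = T_in + Q̇/(ṁ c_p) = 16.5 + 181/(20.9·2.39) = 20.124 °C.
Integrating: T(t) = T_ss + (T₀ − T_ss) e^(−t/τ).
T(74.8) = 20.124 + (19.076)·e^(−74.8/107.18) = 20.124 + (19.076)·0.49762 = 29.616 °C.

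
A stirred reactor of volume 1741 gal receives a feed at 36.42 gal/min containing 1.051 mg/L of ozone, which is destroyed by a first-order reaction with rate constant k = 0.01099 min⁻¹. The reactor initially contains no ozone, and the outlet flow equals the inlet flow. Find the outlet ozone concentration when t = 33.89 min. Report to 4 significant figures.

Accumulation = in − out − consumed: V dC/dt = Q C_in − Q C − k V C.
This is linear with rate a = Q/V + k = 0.0319090 min⁻¹.
C_ss = Q C_in/(Q + kV) = 0.689018 mg/L; C(t) = C_ss + (C₀ − C_ss) e^(−a t).
C(33.89) = 0.689018 + (-0.689018)·e^(−0.0319090·33.89) = 0.689018 + (-0.689018)·0.339122 = 0.455357 mg/L.

0.4554 mg/L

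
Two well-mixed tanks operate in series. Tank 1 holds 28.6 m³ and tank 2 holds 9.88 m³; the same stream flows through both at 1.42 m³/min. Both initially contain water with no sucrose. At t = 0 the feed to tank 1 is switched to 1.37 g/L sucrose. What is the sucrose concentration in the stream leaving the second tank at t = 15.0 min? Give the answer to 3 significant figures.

Species balance on tank i: dCᵢ/dt = (Cᵢ₋₁ − Cᵢ)/τᵢ with τᵢ = Vᵢ/Q.
τ₁ = 28.6/1.42 = 20.141 min; τ₂ = 9.88/1.42 = 6.9577 min.
Tank 1: C₁ = C_in(1 − e^(−t/τ₁)). Tank 2 (τ₁ ≠ τ₂): C₂ = C_in[1 − (τ₁ e^(−t/τ₁) − τ₂ e^(−t/τ₂))/(τ₁ − τ₂)].
At t = 15.0: e^(−t/τ₁) = 0.47485, e^(−t/τ₂) = 0.11580.
C₂ = 1.37·[1 − (20.141·0.47485 − 6.9577·0.11580)/(13.183)] = 1.37·0.33565 = 0.45984 g/L.

0.460 g/L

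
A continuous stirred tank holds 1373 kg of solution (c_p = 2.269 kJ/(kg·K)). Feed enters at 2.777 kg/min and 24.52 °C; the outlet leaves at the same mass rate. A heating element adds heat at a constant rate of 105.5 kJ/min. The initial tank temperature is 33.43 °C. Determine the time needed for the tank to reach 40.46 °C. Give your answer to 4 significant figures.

First-law balance (no shaft work): M c_p dT/dt = ṁ c_p (T_in − T) + 105.5.
τ = M/ṁ = 494.418 min; T_ss = T_in + Q̇/(ṁ c_p) = 41.2633 °C.
T(t) = T_ss + (T₀ − T_ss) e^(−t/τ). Set T = 40.46:
e^(−t/τ) = (40.46 − 41.2633)/(33.43 − 41.2633) = 0.102554
t = −494.418 · ln(0.102554) = 1125.97 min.

1126 min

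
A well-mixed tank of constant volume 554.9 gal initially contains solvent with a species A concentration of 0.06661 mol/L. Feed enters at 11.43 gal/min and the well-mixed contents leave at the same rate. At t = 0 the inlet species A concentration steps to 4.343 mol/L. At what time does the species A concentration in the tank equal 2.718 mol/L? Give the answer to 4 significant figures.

Species balance: V dC/dt = Q(C_in − C) ⇒ τ = V/Q = 48.5477 min.
C(t) = C_in + (C₀ − C_in) e^(−t/τ). Set C = 2.718 and solve for t:
e^(−t/τ) = (C − C_in)/(C₀ − C_in) = (2.718 − 4.343)/(0.06661 − 4.343) = 0.379993
t = −τ ln(…) = 48.5477 × 0.967601 = 46.9748 min.

46.97 min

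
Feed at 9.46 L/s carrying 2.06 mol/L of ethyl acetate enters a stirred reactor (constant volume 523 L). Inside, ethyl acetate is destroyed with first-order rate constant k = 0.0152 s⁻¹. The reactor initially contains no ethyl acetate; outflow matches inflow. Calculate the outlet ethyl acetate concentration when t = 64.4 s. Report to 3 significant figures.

V dC/dt = Q(C_in − C) − k V C.
dC/dt = (Q/V) C_in − (Q/V + k) C; effective rate a = Q/V + k = 0.018088 + 0.0152 = 0.033288 s⁻¹.
C_ss = Q C_in/(Q + kV) = 1.1194 mol/L; C(t) = C_ss + (C₀ − C_ss) e^(−a t).
C(64.4) = 1.1194 + (-1.1194)·e^(−0.033288·64.4) = 1.1194 + (-1.1194)·0.11722 = 0.98815 mol/L.

0.988 mol/L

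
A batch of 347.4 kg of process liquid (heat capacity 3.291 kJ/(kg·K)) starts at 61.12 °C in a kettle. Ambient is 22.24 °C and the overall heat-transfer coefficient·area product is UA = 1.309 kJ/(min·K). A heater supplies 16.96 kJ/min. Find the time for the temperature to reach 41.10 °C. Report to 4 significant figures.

Energy balance: M c_p dT/dt = −UA(T − T_amb) + Q̇.
τ = M c_p/UA = 873.410 min; T_ss = T_amb + Q̇/UA = 22.24 + 16.96/1.309 = 35.1965 °C.
T(t) = T_ss + (T₀ − T_ss)e^(−t/τ); set T = 41.10:
t = −τ ln[(T − T_ss)/(T₀ − T_ss)] = −873.410 · ln(0.227729) = 1292.30 min.

1292 min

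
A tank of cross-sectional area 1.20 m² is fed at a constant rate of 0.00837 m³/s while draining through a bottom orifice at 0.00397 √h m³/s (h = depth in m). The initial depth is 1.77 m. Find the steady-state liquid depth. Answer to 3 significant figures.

4.44 m

Unsteady balance on liquid volume: A dh/dt = Q_in − 0.00397 √h. At steady state dh/dt = 0:
Q_in = 0.00397 √h_ss ⇒ √h_ss = 0.00837/0.00397 = 2.1083.
h_ss = 2.1083² = 4.4450 m. (Since h₀ = 1.77 m < h_ss, the level will rise toward this value.)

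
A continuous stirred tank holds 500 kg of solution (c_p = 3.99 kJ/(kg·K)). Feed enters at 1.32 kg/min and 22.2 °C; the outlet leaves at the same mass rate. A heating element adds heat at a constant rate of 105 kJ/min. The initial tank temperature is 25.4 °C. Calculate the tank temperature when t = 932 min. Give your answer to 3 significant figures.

40.7 °C

M c_p dT/dt = ṁ c_p (T_in − T) + Q̇.
τ = M/ṁ = 378.79 min; T_ss = T_in + Q̇/(ṁ c_p) = 22.2 + 105/(1.32·3.99) = 42.136 °C.
Integrating: T(t) = T_ss + (T₀ − T_ss) e^(−t/τ).
T(932) = 42.136 + (-16.736)·e^(−932/378.79) = 42.136 + (-16.736)·0.085394 = 40.707 °C.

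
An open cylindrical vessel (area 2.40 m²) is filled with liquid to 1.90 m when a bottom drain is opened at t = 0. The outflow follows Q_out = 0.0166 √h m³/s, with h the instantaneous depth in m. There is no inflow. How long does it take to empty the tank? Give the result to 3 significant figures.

399 s

A dh/dt = −Q_out = −0.0166 √h.
This is separable: 2 d(√h)/dt = −0.0166/A, so √h = √h₀ − (0.0166/(2A)) t.
Tank is empty when √h = 0: t_empty = 2A√h₀/0.0166.
t_empty = 2·2.40·√1.90/0.0166 = 4.8000·1.3784/0.0166 = 398.57 s.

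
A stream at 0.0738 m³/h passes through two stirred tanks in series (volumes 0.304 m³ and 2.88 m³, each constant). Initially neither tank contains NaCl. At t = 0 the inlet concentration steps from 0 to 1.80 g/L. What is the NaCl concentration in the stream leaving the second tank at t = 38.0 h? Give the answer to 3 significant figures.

1.04 g/L

Time constants: τᵢ = Vᵢ/Q for each well-mixed tank.
τ₁ = 0.304/0.0738 = 4.1192 h; τ₂ = 2.88/0.0738 = 39.024 h.
Solving the cascade with C₁(0)=C₂(0)=0 gives C₂(t) = C_in[1 − (τ₁ e^(−t/τ₁) − τ₂ e^(−t/τ₂))/(τ₁ − τ₂)].
At t = 38.0: e^(−t/τ₁) = 9.8545e-05, e^(−t/τ₂) = 0.37766.
C₂ = 1.80·[1 − (4.1192·9.8545e-05 − 39.024·0.37766)/(-34.905)] = 1.80·0.57778 = 1.0400 g/L.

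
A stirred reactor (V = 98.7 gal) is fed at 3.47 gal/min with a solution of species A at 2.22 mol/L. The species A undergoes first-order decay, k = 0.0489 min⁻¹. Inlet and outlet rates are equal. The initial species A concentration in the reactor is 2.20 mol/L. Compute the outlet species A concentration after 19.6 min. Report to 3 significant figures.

1.17 mol/L

Accumulation = in − out − consumed: V dC/dt = Q C_in − Q C − k V C.
This is linear with rate a = Q/V + k = 0.084057 min⁻¹.
C_ss = Q C_in/(Q + kV) = 0.92852 mol/L; C(t) = C_ss + (C₀ − C_ss) e^(−a t).
C(19.6) = 0.92852 + (1.2715)·e^(−0.084057·19.6) = 0.92852 + (1.2715)·0.19253 = 1.1733 mol/L.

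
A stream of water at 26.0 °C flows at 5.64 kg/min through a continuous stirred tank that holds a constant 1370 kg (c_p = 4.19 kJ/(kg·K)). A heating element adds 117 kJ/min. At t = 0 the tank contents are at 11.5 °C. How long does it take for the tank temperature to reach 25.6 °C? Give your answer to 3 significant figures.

314 min

Energy balance: M c_p dT/dt = ṁ c_p (T_in − T) + 117.
τ = M/ṁ = 242.91 min; T_ss = T_in + Q̇/(ṁ c_p) = 30.951 °C.
T(t) = T_ss + (T₀ − T_ss) e^(−t/τ). Set T = 25.6:
e^(−t/τ) = (25.6 − 30.951)/(11.5 − 30.951) = 0.27510
t = −242.91 · ln(0.27510) = 313.50 min.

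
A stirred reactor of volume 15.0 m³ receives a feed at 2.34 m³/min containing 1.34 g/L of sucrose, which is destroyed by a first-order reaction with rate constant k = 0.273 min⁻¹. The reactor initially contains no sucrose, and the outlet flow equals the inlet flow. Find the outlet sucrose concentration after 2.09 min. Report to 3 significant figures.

Accumulation = in − out − consumed: V dC/dt = Q C_in − Q C − k V C.
This is linear with rate a = Q/V + k = 0.42900 min⁻¹.
C_ss = Q C_in/(Q + kV) = 0.48727 g/L; C(t) = C_ss + (C₀ − C_ss) e^(−a t).
C(2.09) = 0.48727 + (-0.48727)·e^(−0.42900·2.09) = 0.48727 + (-0.48727)·0.40795 = 0.28849 g/L.

0.288 g/L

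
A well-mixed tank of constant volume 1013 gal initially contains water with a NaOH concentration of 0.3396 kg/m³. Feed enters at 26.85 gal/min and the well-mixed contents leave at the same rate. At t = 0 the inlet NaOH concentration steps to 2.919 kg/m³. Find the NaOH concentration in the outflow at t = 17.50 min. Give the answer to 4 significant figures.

Transient balance on the dissolved component: V dC/dt = Q(C_in − C).
So dC/dt = (C_in − C)/τ with τ = V/Q = 1013/26.85 = 37.7281 min.
This is linear first-order; C(t) = C_in + (C₀ − C_in) e^(−t/τ).
C(17.50) = 2.919 + (0.3396 − 2.919)·e^(−17.50/37.7281) = 2.919 + (-2.57940)·0.628861 = 1.29692 kg/m³.

1.297 kg/m³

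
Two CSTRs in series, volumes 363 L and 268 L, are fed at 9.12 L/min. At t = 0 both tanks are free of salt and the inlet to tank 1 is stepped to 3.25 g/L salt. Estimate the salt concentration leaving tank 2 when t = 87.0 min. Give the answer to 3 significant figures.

2.33 g/L

Species balance on tank i: dCᵢ/dt = (Cᵢ₋₁ − Cᵢ)/τᵢ with τᵢ = Vᵢ/Q.
τ₁ = 363/9.12 = 39.803 min; τ₂ = 268/9.12 = 29.386 min.
Solving the cascade with C₁(0)=C₂(0)=0 gives C₂(t) = C_in[1 − (τ₁ e^(−t/τ₁) − τ₂ e^(−t/τ₂))/(τ₁ − τ₂)].
At t = 87.0: e^(−t/τ₁) = 0.11239, e^(−t/τ₂) = 0.051788.
C₂ = 3.25·[1 − (39.803·0.11239 − 29.386·0.051788)/(10.417)] = 3.25·0.71665 = 2.3291 g/L.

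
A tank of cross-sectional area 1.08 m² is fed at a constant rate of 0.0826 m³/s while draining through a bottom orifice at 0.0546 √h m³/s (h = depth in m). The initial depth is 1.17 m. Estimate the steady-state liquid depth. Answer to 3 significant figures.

A dh/dt = Q_in − 0.0546 √h. Steady state requires inflow = outflow:
Q_in = 0.0546 √h_ss ⇒ √h_ss = 0.0826/0.0546 = 1.5128.
h_ss = 1.5128² = 2.2886 m. (Since h₀ = 1.17 m < h_ss, the level will rise toward this value.)

2.29 m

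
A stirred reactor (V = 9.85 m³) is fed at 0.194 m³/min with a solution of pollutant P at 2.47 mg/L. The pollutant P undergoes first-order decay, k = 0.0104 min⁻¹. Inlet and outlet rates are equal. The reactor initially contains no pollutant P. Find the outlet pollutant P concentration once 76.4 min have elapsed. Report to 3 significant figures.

1.45 mg/L

Species balance: V dC/dt = Q C_in − Q C − k V C.
This is linear with rate a = Q/V + k = 0.030095 min⁻¹.
C_ss = Q C_in/(Q + kV) = 1.6164 mg/L; C(t) = C_ss + (C₀ − C_ss) e^(−a t).
C(76.4) = 1.6164 + (-1.6164)·e^(−0.030095·76.4) = 1.6164 + (-1.6164)·0.10033 = 1.4543 mg/L.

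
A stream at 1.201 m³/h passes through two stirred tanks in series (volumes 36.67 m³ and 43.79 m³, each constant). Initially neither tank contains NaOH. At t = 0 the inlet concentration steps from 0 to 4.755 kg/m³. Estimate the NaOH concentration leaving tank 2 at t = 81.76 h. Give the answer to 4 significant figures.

Each tank obeys Vᵢ dCᵢ/dt = Q(Cᵢ₋₁ − Cᵢ), so τᵢ = Vᵢ/Q.
τ₁ = 36.67/1.201 = 30.5329 h; τ₂ = 43.79/1.201 = 36.4613 h.
Tank 1: C₁ = C_in(1 − e^(−t/τ₁)). Tank 2 (τ₁ ≠ τ₂): C₂ = C_in[1 − (τ₁ e^(−t/τ₁) − τ₂ e^(−t/τ₂))/(τ₁ − τ₂)].
At t = 81.76: e^(−t/τ₁) = 0.0687163, e^(−t/τ₂) = 0.106206.
C₂ = 4.755·[1 − (30.5329·0.0687163 − 36.4613·0.106206)/(-5.92839)] = 4.755·0.700714 = 3.33190 kg/m³.

3.332 kg/m³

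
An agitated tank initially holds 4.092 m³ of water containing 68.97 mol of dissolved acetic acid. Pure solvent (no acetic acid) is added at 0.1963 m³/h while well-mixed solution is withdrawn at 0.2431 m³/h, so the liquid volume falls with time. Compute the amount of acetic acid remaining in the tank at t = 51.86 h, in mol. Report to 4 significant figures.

0.6457 mol

Total volume: dV/dt = Q_in − Q_out = -0.0468000 m³/h, so V(t) = 4.092 − 0.0468000 t and V(51.86) = 1.66495 m³.
Solute balance: dm/dt = 0 − Q_out C = −Q_out m/V(t).
Separate: dm/m = −Q_out dt/V(t) ⇒ ln(m/m₀) = −(Q_out/(Q_in−Q_out)) ln(V/V₀).
m = m₀ (V₀/V)^(Q_out/(Q_in−Q_out)) = 68.97 × (4.092/1.66495)^(-5.19444) = 0.645734 mol.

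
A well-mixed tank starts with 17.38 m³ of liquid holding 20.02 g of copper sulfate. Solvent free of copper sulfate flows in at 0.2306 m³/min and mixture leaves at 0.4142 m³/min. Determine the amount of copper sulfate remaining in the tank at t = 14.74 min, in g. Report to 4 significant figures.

Let m(t) be the amount of copper sulfate. Volume: V(t) = V₀ + (Q_in − Q_out) t = 17.38 − 0.183600 t; V(14.74) = 14.6737 m³.
Species balance (pure solvent in): dm/dt = −Q_out · m/V(t).
dm/m = −Q_out dt/(V₀ − 0.183600 t); integrating gives ln(m/m₀) = −(Q_out/(Q_in−Q_out)) ln(V/V₀).
m = m₀ (V₀/V)^(Q_out/(Q_in−Q_out)) = 20.02 × (17.38/14.6737)^(-2.25599) = 13.6656 g.

13.67 g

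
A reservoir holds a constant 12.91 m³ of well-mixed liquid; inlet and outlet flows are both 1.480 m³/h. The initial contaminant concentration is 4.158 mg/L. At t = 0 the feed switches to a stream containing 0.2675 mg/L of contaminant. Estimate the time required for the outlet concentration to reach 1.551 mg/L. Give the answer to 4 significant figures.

9.673 h

Mass balance on the solute (V constant): V dC/dt = Q(C_in − C), so τ = V/Q = 8.72297 h.
C(t) = C_in + (C₀ − C_in) e^(−t/τ). Set C = 1.551 and solve for t:
e^(−t/τ) = (C − C_in)/(C₀ − C_in) = (1.551 − 0.2675)/(4.158 − 0.2675) = 0.329906
t = −τ ln(…) = 8.72297 × 1.10895 = 9.67331 h.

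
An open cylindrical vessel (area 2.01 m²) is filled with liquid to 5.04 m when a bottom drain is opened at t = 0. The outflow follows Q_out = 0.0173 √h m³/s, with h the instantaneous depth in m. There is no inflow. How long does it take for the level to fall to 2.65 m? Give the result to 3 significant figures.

143 s

With no inflow, A dh/dt = −0.0173 √h.
This is separable: 2 d(√h)/dt = −0.0173/A, so √h = √h₀ − (0.0173/(2A)) t.
t = 2A(√h₀ − √h)/0.0173 = 2·2.01·(√5.04 − √2.65)/0.0173
  = 4.0200 × (2.2450 − 1.6279) / 0.0173 = 143.40 s.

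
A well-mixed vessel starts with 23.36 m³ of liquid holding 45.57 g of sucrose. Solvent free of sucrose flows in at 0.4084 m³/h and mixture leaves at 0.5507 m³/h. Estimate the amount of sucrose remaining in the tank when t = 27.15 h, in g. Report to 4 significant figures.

22.64 g

Total volume: dV/dt = Q_in − Q_out = -0.142300 m³/h, so V(t) = 23.36 − 0.142300 t and V(27.15) = 19.4966 m³.
Species balance (pure solvent in): dm/dt = −Q_out · m/V(t).
Separate: dm/m = −Q_out dt/V(t) ⇒ ln(m/m₀) = −(Q_out/(Q_in−Q_out)) ln(V/V₀).
m = m₀ (V₀/V)^(Q_out/(Q_in−Q_out)) = 45.57 × (23.36/19.4966)^(-3.86999) = 22.6374 g.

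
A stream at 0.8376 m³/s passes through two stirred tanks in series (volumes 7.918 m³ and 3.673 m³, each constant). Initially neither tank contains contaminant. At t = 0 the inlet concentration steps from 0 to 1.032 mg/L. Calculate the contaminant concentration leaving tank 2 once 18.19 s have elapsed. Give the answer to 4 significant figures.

0.7651 mg/L

Each tank obeys Vᵢ dCᵢ/dt = Q(Cᵢ₋₁ − Cᵢ), so τᵢ = Vᵢ/Q.
τ₁ = 7.918/0.8376 = 9.45320 s; τ₂ = 3.673/0.8376 = 4.38515 s.
Solving the cascade with C₁(0)=C₂(0)=0 gives C₂(t) = C_in[1 − (τ₁ e^(−t/τ₁) − τ₂ e^(−t/τ₂))/(τ₁ − τ₂)].
At t = 18.19: e^(−t/τ₁) = 0.145990, e^(−t/τ₂) = 0.0157945.
C₂ = 1.032·[1 − (9.45320·0.145990 − 4.38515·0.0157945)/(5.06805)] = 1.032·0.741358 = 0.765081 mg/L.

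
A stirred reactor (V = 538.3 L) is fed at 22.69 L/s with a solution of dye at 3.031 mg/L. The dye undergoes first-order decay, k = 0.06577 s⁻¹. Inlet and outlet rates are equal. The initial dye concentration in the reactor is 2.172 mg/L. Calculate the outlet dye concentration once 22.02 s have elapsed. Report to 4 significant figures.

Accumulation = in − out − consumed: V dC/dt = Q C_in − Q C − k V C.
This is linear with rate a = Q/V + k = 0.107921 s⁻¹.
C_ss = Q C_in/(Q + kV) = 1.18383 mg/L; C(t) = C_ss + (C₀ − C_ss) e^(−a t).
C(22.02) = 1.18383 + (0.988170)·e^(−0.107921·22.02) = 1.18383 + (0.988170)·0.0928820 = 1.27561 mg/L.

1.276 mg/L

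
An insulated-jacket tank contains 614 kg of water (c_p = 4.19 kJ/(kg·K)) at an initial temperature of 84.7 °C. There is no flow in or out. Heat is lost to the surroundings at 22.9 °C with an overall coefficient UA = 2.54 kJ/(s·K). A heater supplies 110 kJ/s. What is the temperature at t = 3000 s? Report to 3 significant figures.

M c_p dT/dt = −UA(T − T_amb) + Q̇.
dT/dt = (T_ss − T)/τ with T_ss = T_amb + Q̇/UA = 22.9 + 110/2.54 = 66.207 °C, τ = M c_p/UA = 614·4.19/2.54 = 1012.9 s.
T approaches T_ss exponentially: T(t) = T_ss + (T₀ − T_ss) e^(−t/τ).
T(3000) = 66.207 + (18.493)·0.051720 = 67.164 °C.

67.2 °C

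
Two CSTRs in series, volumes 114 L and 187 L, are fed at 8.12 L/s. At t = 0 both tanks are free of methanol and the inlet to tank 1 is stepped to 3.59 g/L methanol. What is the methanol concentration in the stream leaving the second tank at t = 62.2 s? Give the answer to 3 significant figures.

3.04 g/L

Time constants: τᵢ = Vᵢ/Q for each well-mixed tank.
τ₁ = 114/8.12 = 14.039 s; τ₂ = 187/8.12 = 23.030 s.
Solving the cascade with C₁(0)=C₂(0)=0 gives C₂(t) = C_in[1 − (τ₁ e^(−t/τ₁) − τ₂ e^(−t/τ₂))/(τ₁ − τ₂)].
At t = 62.2: e^(−t/τ₁) = 0.011910, e^(−t/τ₂) = 0.067147.
C₂ = 3.59·[1 − (14.039·0.011910 − 23.030·0.067147)/(-8.9901)] = 3.59·0.84659 = 3.0393 g/L.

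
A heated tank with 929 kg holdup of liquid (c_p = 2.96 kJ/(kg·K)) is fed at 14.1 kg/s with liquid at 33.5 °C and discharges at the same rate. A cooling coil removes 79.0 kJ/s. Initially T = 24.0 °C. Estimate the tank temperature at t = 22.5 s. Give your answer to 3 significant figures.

First-law balance (no shaft work): M c_p dT/dt = ṁ c_p (T_in − T) − 79.0.
Rearrange: dT/dt = (T_ss − T)/τ with τ = M/ṁ = 65.887 s and T_ss = T_in − Q̇/(ṁ c_p) = 31.607 °C.
Solution: T(t) = T_ss + (T₀ − T_ss) e^(−t/τ).
T(22.5) = 31.607 + (-7.6071)·e^(−22.5/65.887) = 31.607 + (-7.6071)·0.71071 = 26.201 °C.

26.2 °C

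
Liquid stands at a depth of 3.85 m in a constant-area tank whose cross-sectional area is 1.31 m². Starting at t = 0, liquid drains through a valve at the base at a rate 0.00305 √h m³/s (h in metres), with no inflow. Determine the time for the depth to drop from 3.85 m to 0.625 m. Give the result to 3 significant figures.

1010 s

A dh/dt = −Q_out = −0.00305 √h.
∫ h^(−1/2) dh = −(0.00305/A) ∫ dt, giving 2√h = 2√h₀ − (0.00305/A) t.
t = 2A(√h₀ − √h)/0.00305 = 2·1.31·(√3.85 − √0.625)/0.00305
  = 2.6200 × (1.9621 − 0.79057) / 0.00305 = 1006.4 s.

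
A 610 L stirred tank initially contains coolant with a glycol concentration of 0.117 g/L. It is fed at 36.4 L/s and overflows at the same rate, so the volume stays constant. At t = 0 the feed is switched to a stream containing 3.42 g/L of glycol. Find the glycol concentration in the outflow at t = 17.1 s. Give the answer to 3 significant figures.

Mass balance on the solute (V constant): V dC/dt = Q(C_in − C).
Rewrite as dC/dt + C/τ = C_in/τ, τ = V/Q = 16.758 s.
This is linear first-order; C(t) = C_in + (C₀ − C_in) e^(−t/τ).
C(17.1) = 3.42 + (0.117 − 3.42)·e^(−17.1/16.758) = 3.42 + (-3.3030)·0.36045 = 2.2294 g/L.

2.23 g/L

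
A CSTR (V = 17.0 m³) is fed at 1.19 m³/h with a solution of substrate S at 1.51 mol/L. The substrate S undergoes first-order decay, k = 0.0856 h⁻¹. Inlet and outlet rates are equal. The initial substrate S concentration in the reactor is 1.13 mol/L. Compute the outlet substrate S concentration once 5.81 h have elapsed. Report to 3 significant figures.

0.862 mol/L

Species balance: V dC/dt = Q C_in − Q C − k V C.
dC/dt = (Q/V) C_in − (Q/V + k) C; effective rate a = Q/V + k = 0.070000 + 0.0856 = 0.15560 h⁻¹.
C_ss = Q C_in/(Q + kV) = 0.67931 mol/L; C(t) = C_ss + (C₀ − C_ss) e^(−a t).
C(5.81) = 0.67931 + (0.45069)·e^(−0.15560·5.81) = 0.67931 + (0.45069)·0.40493 = 0.86181 mol/L.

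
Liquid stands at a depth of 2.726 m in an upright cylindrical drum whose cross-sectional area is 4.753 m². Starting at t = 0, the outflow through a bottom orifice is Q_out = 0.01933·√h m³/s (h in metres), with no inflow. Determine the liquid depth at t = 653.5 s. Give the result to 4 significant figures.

Volume balance on the tank: A dh/dt = −0.01933 √h.
∫ h^(−1/2) dh = −(0.01933/A) ∫ dt, giving 2√h = 2√h₀ − (0.01933/A) t.
√h = √2.726 − 0.01933·653.5/(2·4.753) = 1.65106 − 1.32886 = 0.322199.
h = 0.322199² = 0.103812 m.

0.1038 m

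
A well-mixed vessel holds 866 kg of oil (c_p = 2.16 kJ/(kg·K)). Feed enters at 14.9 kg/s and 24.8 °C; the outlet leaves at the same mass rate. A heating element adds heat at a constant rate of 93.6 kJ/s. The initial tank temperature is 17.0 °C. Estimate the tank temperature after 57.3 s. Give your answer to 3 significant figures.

23.7 °C

M c_p dT/dt = ṁ c_p (T_in − T) + Q̇.
τ = M/ṁ = 58.121 s; T_ss = T_in + Q̇/(ṁ c_p) = 24.8 + 93.6/(14.9·2.16) = 27.708 °C.
Integrating: T(t) = T_ss + (T₀ − T_ss) e^(−t/τ).
T(57.3) = 27.708 + (-10.708)·e^(−57.3/58.121) = 27.708 + (-10.708)·0.37311 = 23.713 °C.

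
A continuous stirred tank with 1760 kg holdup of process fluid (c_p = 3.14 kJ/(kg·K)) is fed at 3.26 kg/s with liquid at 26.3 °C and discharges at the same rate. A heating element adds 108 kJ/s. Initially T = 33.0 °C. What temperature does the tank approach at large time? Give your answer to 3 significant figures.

36.9 °C

Heat balance on the well-mixed liquid: M c_p dT/dt = ṁ c_p (T_in − T) + 108.
At steady state dT/dt = 0 ⇒ T_ss = T_in + Q̇/(ṁ c_p) = 26.3 + 108/(3.26·3.14) = 36.851 °C.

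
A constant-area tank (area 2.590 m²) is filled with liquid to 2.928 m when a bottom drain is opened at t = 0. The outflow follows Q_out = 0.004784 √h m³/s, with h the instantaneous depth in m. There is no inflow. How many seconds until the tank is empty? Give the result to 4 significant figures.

1853 s

Accumulation of liquid (constant cross-section A): A dh/dt = −0.004784 √h.
This is separable: 2 d(√h)/dt = −0.004784/A, so √h = √h₀ − (0.004784/(2A)) t.
Set h = 0: 2√h₀ = (0.004784/A) t_empty ⇒ t_empty = 2A√h₀/0.004784.
t_empty = 2·2.590·√2.928/0.004784 = 5.18000·1.71114/0.004784 = 1852.78 s.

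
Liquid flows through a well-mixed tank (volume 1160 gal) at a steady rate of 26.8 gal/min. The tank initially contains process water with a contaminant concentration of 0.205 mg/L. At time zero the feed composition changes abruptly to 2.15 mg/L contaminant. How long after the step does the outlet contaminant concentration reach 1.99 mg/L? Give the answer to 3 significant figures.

108 min

Species balance on the tank: V dC/dt = Q(C_in − C), so τ = V/Q = 43.284 min.
C(t) = C_in + (C₀ − C_in) e^(−t/τ). Set C = 1.99 and solve for t:
e^(−t/τ) = (C − C_in)/(C₀ − C_in) = (1.99 − 2.15)/(0.205 − 2.15) = 0.082262
t = −τ ln(…) = 43.284 × 2.4978 = 108.12 min.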